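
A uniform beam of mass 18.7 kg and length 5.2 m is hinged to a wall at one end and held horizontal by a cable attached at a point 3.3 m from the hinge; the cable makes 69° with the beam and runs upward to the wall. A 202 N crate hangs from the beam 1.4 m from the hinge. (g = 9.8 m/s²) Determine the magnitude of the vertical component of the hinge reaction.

|H_y| ≈ 155 N

Take torques about the hinge: T sin 69° · 3.3 = 18.7×9.8×2.6 + 202×1.4 = 759.28 N·m.
So T = 759.28 / (0.9336 × 3.3) = 246.45 N.
ΣF_y = 0: H_y = (18.7×9.8 + 202) − T sin 69° = 385.26 − 230.08 = 155.18 N.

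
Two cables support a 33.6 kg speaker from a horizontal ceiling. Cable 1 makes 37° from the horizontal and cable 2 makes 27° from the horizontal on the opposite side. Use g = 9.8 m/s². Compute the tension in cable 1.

T_1 ≈ 326 N

Weight W = 33.6 × 9.8 = 329.3 N acts straight down.
Horizontal: T_1 cos 37° = T_2 cos 27°  →  T_2 = 0.8963 T_1.
Vertical: T_1 sin 37° + T_2 sin 27° = 329.3.
Substituting the horizontal relation into the vertical equation gives 1.009 T_1 = 329.3, so T_1 = 326.4 N.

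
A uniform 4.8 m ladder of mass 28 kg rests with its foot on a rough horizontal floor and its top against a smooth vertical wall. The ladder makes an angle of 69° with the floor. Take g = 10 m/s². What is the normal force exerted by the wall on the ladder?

N_wall ≈ 53.7 N

Torques about the foot: N_wall · 4.8 sin 69° = 28×10×2.4 cos 69° → N_wall = 53.741 N.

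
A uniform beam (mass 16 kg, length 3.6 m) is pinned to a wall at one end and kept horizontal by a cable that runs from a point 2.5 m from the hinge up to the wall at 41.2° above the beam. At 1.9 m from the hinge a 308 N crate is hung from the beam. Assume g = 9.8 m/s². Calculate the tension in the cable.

T ≈ 527 N

Take torques about the hinge: T sin 41.2° · 2.5 = 16×9.8×1.8 + 308×1.9 = 867.44 N·m.
So T = 867.44 / (0.6587 × 2.5) = 526.77 N.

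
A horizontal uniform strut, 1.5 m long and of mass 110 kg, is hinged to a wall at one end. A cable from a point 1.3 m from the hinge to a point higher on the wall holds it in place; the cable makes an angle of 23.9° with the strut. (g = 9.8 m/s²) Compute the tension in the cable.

Take torques about the hinge: T sin 23.9° · 1.3 = 110×9.8×0.75 = 808.5 N·m.
So T = 808.5 / (0.4051 × 1.3) = 1535.1 N.

T ≈ 1540 N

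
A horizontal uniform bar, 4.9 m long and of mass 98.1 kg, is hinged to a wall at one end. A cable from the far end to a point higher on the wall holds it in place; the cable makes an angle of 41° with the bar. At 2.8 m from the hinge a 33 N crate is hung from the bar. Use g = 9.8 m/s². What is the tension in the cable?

Take torques about the hinge: T sin 41° · 4.9 = 98.1×9.8×2.45 + 33×2.8 = 2447.8 N·m.
So T = 2447.8 / (0.6561 × 4.9) = 761.44 N.

T ≈ 761 N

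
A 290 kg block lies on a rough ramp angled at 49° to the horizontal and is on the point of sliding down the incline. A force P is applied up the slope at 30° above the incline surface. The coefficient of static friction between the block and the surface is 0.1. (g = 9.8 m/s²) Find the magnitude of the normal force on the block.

N ≈ 665 N

On the verge of sliding down the incline, friction equals μN and acts up the slope.
Perpendicular: N + P sin 30° = W cos 49° = 1865 N.
Along incline: P cos 30° + μN = W sin 49° with W sin 49° = 2145 N.
Solving the pair for P and N: P = 2400 N, N = 664.5 N (and f = μN = 66.45 N).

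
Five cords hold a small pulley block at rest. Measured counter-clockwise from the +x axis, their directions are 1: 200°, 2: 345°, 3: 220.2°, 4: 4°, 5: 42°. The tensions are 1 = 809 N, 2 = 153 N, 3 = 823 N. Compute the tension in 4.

T_4 ≈ 326 N

Resolve: ΣF_x = 809 cos 200° + 153 cos 345° + 823 cos 220.2° + T_4 cos 4° + T_5 cos 42° = 0.
        ΣF_y = 809 sin 200° + 153 sin 345° + 823 sin 220.2° + T_4 sin 4° + T_5 sin 42° = 0.
The known terms sum to (-1241, -847.5) N, so 0.9976 T_4 + 0.7431 T_5 = 1241 and 0.0698 T_4 + 0.6691 T_5 = 847.5.
Solving simultaneously: T_4 = 325.8 N, T_5 = 1233 N.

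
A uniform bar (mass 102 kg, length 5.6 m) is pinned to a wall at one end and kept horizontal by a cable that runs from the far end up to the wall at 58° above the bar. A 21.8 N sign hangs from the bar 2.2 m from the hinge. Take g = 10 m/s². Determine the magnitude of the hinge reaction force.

Take torques about the hinge: T sin 58° · 5.6 = 102×10×2.8 + 21.8×2.2 = 2904 N·m.
So T = 2904 / (0.8480 × 5.6) = 611.48 N.
ΣF_x = 0: H_x = T cos 58° = 324.03 N.
ΣF_y = 0: H_y = (102×10 + 21.8) − T sin 58° = 1041.8 − 518.56 = 523.24 N.
|H| = √(H_x² + H_y²) = √((324.03)² + (523.24)²) = 615.45 N.

|H| ≈ 615 N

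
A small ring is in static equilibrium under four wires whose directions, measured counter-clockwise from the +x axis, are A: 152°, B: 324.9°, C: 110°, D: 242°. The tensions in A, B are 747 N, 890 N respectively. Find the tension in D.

T_D ≈ 12.6 N

Resolve: ΣF_x = 747 cos 152° + 890 cos 324.9° + T_C cos 110° + T_D cos 242° = 0.
        ΣF_y = 747 sin 152° + 890 sin 324.9° + T_C sin 110° + T_D sin 242° = 0.
The known terms sum to (68.59, -161.1) N, so -0.3420 T_C − 0.4695 T_D = -68.59 and 0.9397 T_C − 0.8829 T_D = 161.1.
Solving simultaneously: T_C = 183.2 N, T_D = 12.61 N.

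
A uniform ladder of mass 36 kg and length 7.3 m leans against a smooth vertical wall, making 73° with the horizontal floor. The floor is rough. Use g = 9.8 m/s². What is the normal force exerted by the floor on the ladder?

ΣF_y = 0: N_floor = 36×9.8 = 352.8 N.

N_floor ≈ 353 N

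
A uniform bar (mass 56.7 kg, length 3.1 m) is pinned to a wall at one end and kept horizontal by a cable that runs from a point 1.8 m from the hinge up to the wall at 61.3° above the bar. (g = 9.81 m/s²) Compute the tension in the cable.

Take torques about the hinge: T sin 61.3° · 1.8 = 56.7×9.81×1.55 = 862.15 N·m.
So T = 862.15 / (0.8771 × 1.8) = 546.06 N.

T ≈ 546 N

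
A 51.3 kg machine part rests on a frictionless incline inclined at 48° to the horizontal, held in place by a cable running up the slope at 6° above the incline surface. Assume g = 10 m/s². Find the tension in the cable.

T ≈ 383 N

Take axes along and perpendicular to the incline. Weight components: W sin 48° = 381.2 N down-slope, W cos 48° = 343.3 N into the surface.
Along incline: T cos 6° = W sin 48° → T = 383.3 N.
Perpendicular: N = W cos 48° − T sin 6° = 303.2 N.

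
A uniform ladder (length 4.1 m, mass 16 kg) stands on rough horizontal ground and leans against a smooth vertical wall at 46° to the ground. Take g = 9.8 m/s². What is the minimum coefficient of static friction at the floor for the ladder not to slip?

μ_min ≈ 0.483

ΣF_y = 0: N_floor = 16×9.8 = 156.8 N.
Torques about the foot: N_wall · 4.1 sin 46° = 16×9.8×2.05 cos 46° → N_wall = 75.71 N.
ΣF_x = 0: f_floor = N_wall = 75.71 N.
μ_min = f_floor / N_floor = 75.71 / 156.8 = 0.4828.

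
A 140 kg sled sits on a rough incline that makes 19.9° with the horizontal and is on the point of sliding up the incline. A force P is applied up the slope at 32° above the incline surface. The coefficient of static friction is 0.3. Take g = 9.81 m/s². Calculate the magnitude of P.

On the verge of sliding up the incline, friction equals μN and acts down the slope.
Perpendicular: N + P sin 32° = W cos 19.9° = 1291 N.
Along incline: P cos 32° = W sin 19.9° + μN  with W sin 19.9° = 467.5 N.
Solving the pair for P and N: P = 848.9 N, N = 841.5 N (and f = μN = 252.5 N).

P ≈ 849 N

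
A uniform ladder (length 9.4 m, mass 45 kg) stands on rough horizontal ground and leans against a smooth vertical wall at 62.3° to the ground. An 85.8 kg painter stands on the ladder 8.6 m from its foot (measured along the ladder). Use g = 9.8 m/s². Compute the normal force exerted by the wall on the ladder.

Torques about the foot: N_wall · 9.4 sin 62.3° = 45×9.8×4.7 cos 62.3° + 85.8×9.8×8.6 cos 62.3° → N_wall = 519.65 N.

N_wall ≈ 520 N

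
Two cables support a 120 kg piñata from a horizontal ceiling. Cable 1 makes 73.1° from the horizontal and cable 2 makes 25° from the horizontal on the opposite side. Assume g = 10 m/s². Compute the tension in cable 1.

T_1 ≈ 1100 N

Weight W = 120 × 10 = 1200 N acts straight down.
Horizontal: T_1 cos 73.1° = T_2 cos 25°  →  T_2 = 0.3208 T_1.
Vertical: T_1 sin 73.1° + T_2 sin 25° = 1200.
Substituting the horizontal relation into the vertical equation gives 1.092 T_1 = 1200, so T_1 = 1099 N.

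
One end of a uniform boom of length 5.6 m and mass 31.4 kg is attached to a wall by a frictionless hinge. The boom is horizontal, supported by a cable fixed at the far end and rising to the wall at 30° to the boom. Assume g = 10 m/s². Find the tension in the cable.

Take torques about the hinge: T sin 30° · 5.6 = 31.4×10×2.8 = 879.2 N·m.
So T = 879.2 / (0.5000 × 5.6) = 314 N.

T ≈ 314 N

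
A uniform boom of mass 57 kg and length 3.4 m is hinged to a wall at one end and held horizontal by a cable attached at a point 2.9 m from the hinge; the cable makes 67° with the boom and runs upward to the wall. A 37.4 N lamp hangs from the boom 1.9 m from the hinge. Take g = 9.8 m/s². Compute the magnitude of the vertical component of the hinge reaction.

|H_y| ≈ 244 N

Take torques about the hinge: T sin 67° · 2.9 = 57×9.8×1.7 + 37.4×1.9 = 1020.7 N·m.
So T = 1020.7 / (0.9205 × 2.9) = 382.35 N.
ΣF_y = 0: H_y = (57×9.8 + 37.4) − T sin 67° = 596 − 351.96 = 244.04 N.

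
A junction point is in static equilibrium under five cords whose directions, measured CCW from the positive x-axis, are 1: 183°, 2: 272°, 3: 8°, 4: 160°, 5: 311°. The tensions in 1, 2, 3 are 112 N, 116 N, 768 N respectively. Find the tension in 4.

T_4 ≈ 996 N

Resolve: ΣF_x = 112 cos 183° + 116 cos 272° + 768 cos 8° + T_4 cos 160° + T_5 cos 311° = 0.
        ΣF_y = 112 sin 183° + 116 sin 272° + 768 sin 8° + T_4 sin 160° + T_5 sin 311° = 0.
The known terms sum to (652.7, -14.91) N, so -0.9397 T_4 + 0.6561 T_5 = -652.7 and 0.3420 T_4 − 0.7547 T_5 = 14.91.
Solving simultaneously: T_4 = 995.9 N, T_5 = 431.6 N.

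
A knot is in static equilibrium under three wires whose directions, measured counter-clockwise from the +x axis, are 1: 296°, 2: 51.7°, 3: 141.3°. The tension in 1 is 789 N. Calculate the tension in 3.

Resolve: ΣF_x = 789 cos 296° + T_2 cos 51.7° + T_3 cos 141.3° = 0.
        ΣF_y = 789 sin 296° + T_2 sin 51.7° + T_3 sin 141.3° = 0.
The known terms sum to (345.9, -709.1) N, so 0.6198 T_2 − 0.7804 T_3 = -345.9 and 0.7848 T_2 + 0.6252 T_3 = 709.1.
Solving simultaneously: T_2 = 337.2 N, T_3 = 711 N.

T_3 ≈ 711 N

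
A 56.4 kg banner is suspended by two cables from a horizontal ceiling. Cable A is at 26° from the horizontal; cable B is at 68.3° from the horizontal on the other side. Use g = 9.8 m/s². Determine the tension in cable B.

Weight W = 56.4 × 9.8 = 552.7 N acts straight down.
Horizontal: T_A cos 26° = T_B cos 68.3°  →  T_A = 0.4114 T_B.
Vertical: T_A sin 26° + T_B sin 68.3° = 552.7.
Substituting the horizontal relation into the vertical equation gives 1.109 T_B = 552.7, so T_B = 498.2 N.

T_B ≈ 498 N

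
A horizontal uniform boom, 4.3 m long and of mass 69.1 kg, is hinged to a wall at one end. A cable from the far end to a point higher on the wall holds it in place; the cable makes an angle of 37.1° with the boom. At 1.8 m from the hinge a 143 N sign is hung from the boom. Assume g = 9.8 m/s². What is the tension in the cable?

T ≈ 661 N

Take torques about the hinge: T sin 37.1° · 4.3 = 69.1×9.8×2.15 + 143×1.8 = 1713.3 N·m.
So T = 1713.3 / (0.6032 × 4.3) = 660.55 N.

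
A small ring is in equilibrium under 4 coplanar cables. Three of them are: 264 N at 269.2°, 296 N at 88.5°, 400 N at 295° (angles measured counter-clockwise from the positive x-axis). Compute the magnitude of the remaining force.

F ≈ 373 N

Sum the known components: ΣF_x = 173.1 N, ΣF_y = -330.6 N.
For equilibrium the remaining force must supply (−ΣF_x, −ΣF_y) = (-173.1, 330.6) N.
Magnitude = √((-173.1)² + (330.6)²) = 373.2 N; direction = atan2(330.6, -173.1) = 117.6°.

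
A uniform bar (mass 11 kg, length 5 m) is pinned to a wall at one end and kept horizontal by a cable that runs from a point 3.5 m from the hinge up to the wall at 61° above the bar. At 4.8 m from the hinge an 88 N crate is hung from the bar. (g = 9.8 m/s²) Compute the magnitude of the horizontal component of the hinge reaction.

Take torques about the hinge: T sin 61° · 3.5 = 11×9.8×2.5 + 88×4.8 = 691.9 N·m.
So T = 691.9 / (0.8746 × 3.5) = 226.02 N.
ΣF_x = 0: H_x = T cos 61° = 109.58 N.

H_x ≈ 110 N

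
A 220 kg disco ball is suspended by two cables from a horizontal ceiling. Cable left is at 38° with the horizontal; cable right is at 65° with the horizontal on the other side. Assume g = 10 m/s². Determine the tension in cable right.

Weight W = 220 × 10 = 2200 N acts straight down.
Horizontal: T_left cos 38° = T_right cos 65°  →  T_left = 0.5363 T_right.
Vertical: T_left sin 38° + T_right sin 65° = 2200.
Substituting the horizontal relation into the vertical equation gives 1.236 T_right = 2200, so T_right = 1779 N.

T_right ≈ 1780 N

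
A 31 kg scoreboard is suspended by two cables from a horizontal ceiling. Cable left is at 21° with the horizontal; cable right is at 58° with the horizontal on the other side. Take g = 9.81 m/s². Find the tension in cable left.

Weight W = 31 × 9.81 = 304.1 N acts straight down.
Horizontal: T_left cos 21° = T_right cos 58°  →  T_right = 1.762 T_left.
Vertical: T_left sin 21° + T_right sin 58° = 304.1.
Substituting the horizontal relation into the vertical equation gives 1.852 T_left = 304.1, so T_left = 164.2 N.

T_left ≈ 164 N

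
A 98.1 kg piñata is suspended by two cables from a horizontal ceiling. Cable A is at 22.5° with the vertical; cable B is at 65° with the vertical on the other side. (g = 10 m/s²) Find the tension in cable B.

T_B ≈ 376 N

Angles from the horizontal: cable A is 90° − 22.5° = 67.5°, cable B is 90° − 65° = 25°.
Weight W = 98.1 × 10 = 981 N acts straight down.
Horizontal: T_A cos 67.5° = T_B cos 25°  →  T_A = 2.368 T_B.
Vertical: T_A sin 67.5° + T_B sin 25° = 981.
Substituting the horizontal relation into the vertical equation gives 2.611 T_B = 981, so T_B = 375.8 N.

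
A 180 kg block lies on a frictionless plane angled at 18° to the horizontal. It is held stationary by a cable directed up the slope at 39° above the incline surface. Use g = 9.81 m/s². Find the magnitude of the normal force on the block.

N ≈ 1240 N

Take axes along and perpendicular to the incline. Weight components: W sin 18° = 545.7 N down-slope, W cos 18° = 1679 N into the surface.
Along incline: T cos 39° = W sin 18° → T = 702.1 N.
Perpendicular: N = W cos 18° − T sin 39° = 1238 N.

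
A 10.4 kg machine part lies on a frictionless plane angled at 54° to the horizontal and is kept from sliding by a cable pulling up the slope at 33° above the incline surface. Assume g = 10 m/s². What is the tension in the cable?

Take axes along and perpendicular to the incline. Weight components: W sin 54° = 84.14 N down-slope, W cos 54° = 61.13 N into the surface.
Along incline: T cos 33° = W sin 54° → T = 100.3 N.
Perpendicular: N = W cos 54° − T sin 33° = 6.49 N.

T ≈ 100 N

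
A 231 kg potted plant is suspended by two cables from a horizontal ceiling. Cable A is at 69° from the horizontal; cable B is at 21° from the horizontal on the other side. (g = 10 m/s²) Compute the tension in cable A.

Weight W = 231 × 10 = 2310 N acts straight down.
Horizontal: T_A cos 69° = T_B cos 21°  →  T_B = 0.3839 T_A.
Vertical: T_A sin 69° + T_B sin 21° = 2310.
Substituting the horizontal relation into the vertical equation gives 1.071 T_A = 2310, so T_A = 2157 N.

T_A ≈ 2160 N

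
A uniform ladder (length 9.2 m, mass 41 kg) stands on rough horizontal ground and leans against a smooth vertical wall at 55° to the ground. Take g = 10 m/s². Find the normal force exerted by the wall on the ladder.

Torques about the foot: N_wall · 9.2 sin 55° = 41×10×4.6 cos 55° → N_wall = 143.54 N.

N_wall ≈ 144 N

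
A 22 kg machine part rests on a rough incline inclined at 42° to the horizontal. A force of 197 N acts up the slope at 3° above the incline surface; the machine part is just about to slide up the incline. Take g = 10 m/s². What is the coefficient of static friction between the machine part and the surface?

μ ≈ 0.323

On the verge of sliding up the incline, friction is at its maximum μN and acts down the slope.
Perpendicular to incline: N = W cos 42° − P sin 3° = 163.5 − 10.31 = 153.2 N.
Along incline: P cos 3° − μN = W sin 42° → μ = −(W sin 42° − P cos 3°) / N = 0.3233.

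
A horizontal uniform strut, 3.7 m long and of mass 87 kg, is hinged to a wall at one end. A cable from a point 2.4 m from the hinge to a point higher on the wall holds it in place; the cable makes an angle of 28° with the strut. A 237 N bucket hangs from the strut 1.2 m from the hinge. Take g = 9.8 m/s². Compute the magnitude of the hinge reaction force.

Take torques about the hinge: T sin 28° · 2.4 = 87×9.8×1.85 + 237×1.2 = 1861.7 N·m.
So T = 1861.7 / (0.4695 × 2.4) = 1652.3 N.
ΣF_x = 0: H_x = T cos 28° = 1458.9 N.
ΣF_y = 0: H_y = (87×9.8 + 237) − T sin 28° = 1089.6 − 775.71 = 313.89 N.
|H| = √(H_x² + H_y²) = √((1458.9)² + (313.89)²) = 1492.3 N.

|H| ≈ 1490 N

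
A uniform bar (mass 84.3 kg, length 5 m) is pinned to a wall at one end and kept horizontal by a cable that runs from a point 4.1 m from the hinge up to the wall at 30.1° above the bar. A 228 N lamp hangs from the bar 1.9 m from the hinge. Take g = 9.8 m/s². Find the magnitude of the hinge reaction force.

|H| ≈ 1140 N

Take torques about the hinge: T sin 30.1° · 4.1 = 84.3×9.8×2.5 + 228×1.9 = 2498.5 N·m.
So T = 2498.5 / (0.5015 × 4.1) = 1215.1 N.
ΣF_x = 0: H_x = T cos 30.1° = 1051.3 N.
ΣF_y = 0: H_y = (84.3×9.8 + 228) − T sin 30.1° = 1054.1 − 609.4 = 444.74 N.
|H| = √(H_x² + H_y²) = √((1051.3)² + (444.74)²) = 1141.5 N.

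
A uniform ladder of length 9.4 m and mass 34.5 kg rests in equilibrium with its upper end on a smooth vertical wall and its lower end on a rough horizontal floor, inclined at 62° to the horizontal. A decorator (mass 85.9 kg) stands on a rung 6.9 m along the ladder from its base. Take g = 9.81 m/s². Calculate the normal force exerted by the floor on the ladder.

N_floor ≈ 1180 N

ΣF_y = 0: N_floor = 34.5×9.81 + 85.9×9.81 = 1181.1 N.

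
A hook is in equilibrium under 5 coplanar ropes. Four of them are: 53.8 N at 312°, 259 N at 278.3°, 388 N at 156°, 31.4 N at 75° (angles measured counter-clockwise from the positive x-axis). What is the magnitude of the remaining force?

F ≈ 294 N

Sum the known components: ΣF_x = -272.9 N, ΣF_y = -108.1 N.
For equilibrium the remaining force must supply (−ΣF_x, −ΣF_y) = (272.9, 108.1) N.
Magnitude = √((272.9)² + (108.1)²) = 293.6 N; direction = atan2(108.1, 272.9) = 21.6°.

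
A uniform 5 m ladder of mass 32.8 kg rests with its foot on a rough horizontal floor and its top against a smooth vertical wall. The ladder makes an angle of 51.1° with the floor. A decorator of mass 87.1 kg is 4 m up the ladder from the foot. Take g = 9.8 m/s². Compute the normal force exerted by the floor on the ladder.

N_floor ≈ 1180 N

ΣF_y = 0: N_floor = 32.8×9.8 + 87.1×9.8 = 1175 N.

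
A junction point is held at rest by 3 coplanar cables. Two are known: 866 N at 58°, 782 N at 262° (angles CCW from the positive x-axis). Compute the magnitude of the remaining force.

F ≈ 352 N

Sum the known components: ΣF_x = 350.1 N, ΣF_y = -39.98 N.
For equilibrium the remaining force must supply (−ΣF_x, −ΣF_y) = (-350.1, 39.98) N.
Magnitude = √((-350.1)² + (39.98)²) = 352.4 N; direction = atan2(39.98, -350.1) = 173.5°.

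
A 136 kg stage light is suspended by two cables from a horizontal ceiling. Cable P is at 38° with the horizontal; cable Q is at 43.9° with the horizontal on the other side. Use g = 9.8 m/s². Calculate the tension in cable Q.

T_Q ≈ 1060 N

Weight W = 136 × 9.8 = 1333 N acts straight down.
Horizontal: T_P cos 38° = T_Q cos 43.9°  →  T_P = 0.9144 T_Q.
Vertical: T_P sin 38° + T_Q sin 43.9° = 1333.
Substituting the horizontal relation into the vertical equation gives 1.256 T_Q = 1333, so T_Q = 1061 N.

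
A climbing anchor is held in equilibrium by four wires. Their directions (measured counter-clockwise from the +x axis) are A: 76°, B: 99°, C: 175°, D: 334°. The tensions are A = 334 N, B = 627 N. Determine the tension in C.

Resolve: ΣF_x = 334 cos 76° + 627 cos 99° + T_C cos 175° + T_D cos 334° = 0.
        ΣF_y = 334 sin 76° + 627 sin 99° + T_C sin 175° + T_D sin 334° = 0.
The known terms sum to (-17.28, 943.4) N, so -0.9962 T_C + 0.8988 T_D = 17.28 and 0.0872 T_C − 0.4384 T_D = -943.4.
Solving simultaneously: T_C = 2345 N, T_D = 2618 N.

T_C ≈ 2340 N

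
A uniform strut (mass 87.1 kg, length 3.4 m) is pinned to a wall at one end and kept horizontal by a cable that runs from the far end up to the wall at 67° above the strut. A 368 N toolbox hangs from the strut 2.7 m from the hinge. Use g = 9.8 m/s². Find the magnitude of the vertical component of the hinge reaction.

Take torques about the hinge: T sin 67° · 3.4 = 87.1×9.8×1.7 + 368×2.7 = 2444.7 N·m.
So T = 2444.7 / (0.9205 × 3.4) = 781.12 N.
ΣF_y = 0: H_y = (87.1×9.8 + 368) − T sin 67° = 1221.6 − 719.03 = 502.55 N.

|H_y| ≈ 503 N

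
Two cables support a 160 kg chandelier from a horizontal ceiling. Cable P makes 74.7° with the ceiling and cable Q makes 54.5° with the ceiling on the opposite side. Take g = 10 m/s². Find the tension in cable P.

T_P ≈ 1200 N

Weight W = 160 × 10 = 1600 N acts straight down.
Horizontal: T_P cos 74.7° = T_Q cos 54.5°  →  T_Q = 0.4544 T_P.
Vertical: T_P sin 74.7° + T_Q sin 54.5° = 1600.
Substituting the horizontal relation into the vertical equation gives 1.334 T_P = 1600, so T_P = 1199 N.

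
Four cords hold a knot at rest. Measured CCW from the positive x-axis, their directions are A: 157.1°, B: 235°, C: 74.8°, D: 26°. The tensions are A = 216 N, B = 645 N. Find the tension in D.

Resolve: ΣF_x = 216 cos 157.1° + 645 cos 235° + T_C cos 74.8° + T_D cos 26° = 0.
        ΣF_y = 216 sin 157.1° + 645 sin 235° + T_C sin 74.8° + T_D sin 26° = 0.
The known terms sum to (-568.9, -444.3) N, so 0.2622 T_C + 0.8988 T_D = 568.9 and 0.9650 T_C + 0.4384 T_D = 444.3.
Solving simultaneously: T_C = 199.3 N, T_D = 574.9 N.

T_D ≈ 575 N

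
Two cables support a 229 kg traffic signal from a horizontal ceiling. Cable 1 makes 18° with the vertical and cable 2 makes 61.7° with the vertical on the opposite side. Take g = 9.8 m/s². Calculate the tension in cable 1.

Angles from the horizontal: cable 1 is 90° − 18° = 72°, cable 2 is 90° − 61.7° = 28.3°.
Weight W = 229 × 9.8 = 2244 N acts straight down.
Horizontal: T_1 cos 72° = T_2 cos 28.3°  →  T_2 = 0.351 T_1.
Vertical: T_1 sin 72° + T_2 sin 28.3° = 2244.
Substituting the horizontal relation into the vertical equation gives 1.117 T_1 = 2244, so T_1 = 2008 N.

T_1 ≈ 2010 N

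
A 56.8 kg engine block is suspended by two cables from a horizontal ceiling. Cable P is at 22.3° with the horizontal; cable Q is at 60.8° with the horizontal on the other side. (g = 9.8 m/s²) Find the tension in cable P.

Weight W = 56.8 × 9.8 = 556.6 N acts straight down.
Horizontal: T_P cos 22.3° = T_Q cos 60.8°  →  T_Q = 1.896 T_P.
Vertical: T_P sin 22.3° + T_Q sin 60.8° = 556.6.
Substituting the horizontal relation into the vertical equation gives 2.035 T_P = 556.6, so T_P = 273.5 N.

T_P ≈ 274 N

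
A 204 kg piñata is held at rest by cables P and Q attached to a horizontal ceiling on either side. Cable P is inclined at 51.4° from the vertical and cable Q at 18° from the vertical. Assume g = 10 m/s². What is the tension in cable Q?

Angles from the horizontal: cable P is 90° − 51.4° = 38.6°, cable Q is 90° − 18° = 72°.
Weight W = 204 × 10 = 2040 N acts straight down.
Horizontal: T_P cos 38.6° = T_Q cos 72°  →  T_P = 0.3954 T_Q.
Vertical: T_P sin 38.6° + T_Q sin 72° = 2040.
Substituting the horizontal relation into the vertical equation gives 1.198 T_Q = 2040, so T_Q = 1703 N.

T_Q ≈ 1700 N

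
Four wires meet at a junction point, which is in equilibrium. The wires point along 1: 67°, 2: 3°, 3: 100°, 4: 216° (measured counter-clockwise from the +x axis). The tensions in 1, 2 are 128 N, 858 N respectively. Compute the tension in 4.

Resolve: ΣF_x = 128 cos 67° + 858 cos 3° + T_3 cos 100° + T_4 cos 216° = 0.
        ΣF_y = 128 sin 67° + 858 sin 3° + T_3 sin 100° + T_4 sin 216° = 0.
The known terms sum to (906.8, 162.7) N, so -0.1736 T_3 − 0.8090 T_4 = -906.8 and 0.9848 T_3 − 0.5878 T_4 = -162.7.
Solving simultaneously: T_3 = 446.6 N, T_4 = 1025 N.

T_4 ≈ 1030 N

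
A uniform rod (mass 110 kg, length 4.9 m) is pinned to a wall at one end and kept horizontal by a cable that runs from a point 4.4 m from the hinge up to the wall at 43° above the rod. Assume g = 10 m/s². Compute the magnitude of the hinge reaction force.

Take torques about the hinge: T sin 43° · 4.4 = 110×10×2.45 = 2695 N·m.
So T = 2695 / (0.6820 × 4.4) = 898.1 N.
ΣF_x = 0: H_x = T cos 43° = 656.83 N.
ΣF_y = 0: H_y = (110×10) − T sin 43° = 1100 − 612.5 = 487.5 N.
|H| = √(H_x² + H_y²) = √((656.83)² + (487.5)²) = 817.97 N.

|H| ≈ 818 N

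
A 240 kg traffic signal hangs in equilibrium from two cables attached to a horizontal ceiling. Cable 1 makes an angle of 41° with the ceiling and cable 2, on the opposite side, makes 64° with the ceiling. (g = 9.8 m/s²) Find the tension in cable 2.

T_2 ≈ 1840 N

Weight W = 240 × 9.8 = 2352 N acts straight down.
Horizontal: T_1 cos 41° = T_2 cos 64°  →  T_1 = 0.5808 T_2.
Vertical: T_1 sin 41° + T_2 sin 64° = 2352.
Substituting the horizontal relation into the vertical equation gives 1.28 T_2 = 2352, so T_2 = 1838 N.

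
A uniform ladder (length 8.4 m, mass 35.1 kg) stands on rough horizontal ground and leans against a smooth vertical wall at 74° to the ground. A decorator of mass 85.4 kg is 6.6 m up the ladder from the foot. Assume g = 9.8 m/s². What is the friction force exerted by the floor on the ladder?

Torques about the foot: N_wall · 8.4 sin 74° = 35.1×9.8×4.2 cos 74° + 85.4×9.8×6.6 cos 74° → N_wall = 237.88 N.
ΣF_x = 0: f_floor = N_wall = 237.88 N.

f ≈ 238 N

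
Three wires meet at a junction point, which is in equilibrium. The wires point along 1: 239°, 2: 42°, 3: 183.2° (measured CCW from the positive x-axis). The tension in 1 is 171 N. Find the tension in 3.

T_3 ≈ 79.8 N

Resolve: ΣF_x = 171 cos 239° + T_2 cos 42° + T_3 cos 183.2° = 0.
        ΣF_y = 171 sin 239° + T_2 sin 42° + T_3 sin 183.2° = 0.
The known terms sum to (-88.07, -146.6) N, so 0.7431 T_2 − 0.9984 T_3 = 88.07 and 0.6691 T_2 − 0.0558 T_3 = 146.6.
Solving simultaneously: T_2 = 225.7 N, T_3 = 79.79 N.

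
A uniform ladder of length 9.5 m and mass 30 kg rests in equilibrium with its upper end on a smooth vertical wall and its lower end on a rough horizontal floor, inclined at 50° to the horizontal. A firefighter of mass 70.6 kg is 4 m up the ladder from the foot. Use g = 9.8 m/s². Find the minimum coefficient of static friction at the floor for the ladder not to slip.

ΣF_y = 0: N_floor = 30×9.8 + 70.6×9.8 = 985.88 N.
Torques about the foot: N_wall · 9.5 sin 50° = 30×9.8×4.75 cos 50° + 70.6×9.8×4 cos 50° → N_wall = 367.79 N.
ΣF_x = 0: f_floor = N_wall = 367.79 N.
μ_min = f_floor / N_floor = 367.79 / 985.88 = 0.3731.

μ_min ≈ 0.373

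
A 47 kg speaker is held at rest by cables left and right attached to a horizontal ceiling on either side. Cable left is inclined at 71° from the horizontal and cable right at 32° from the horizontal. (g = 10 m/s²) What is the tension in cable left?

T_left ≈ 409 N

Weight W = 47 × 10 = 470 N acts straight down.
Horizontal: T_left cos 71° = T_right cos 32°  →  T_right = 0.3839 T_left.
Vertical: T_left sin 71° + T_right sin 32° = 470.
Substituting the horizontal relation into the vertical equation gives 1.149 T_left = 470, so T_left = 409.1 N.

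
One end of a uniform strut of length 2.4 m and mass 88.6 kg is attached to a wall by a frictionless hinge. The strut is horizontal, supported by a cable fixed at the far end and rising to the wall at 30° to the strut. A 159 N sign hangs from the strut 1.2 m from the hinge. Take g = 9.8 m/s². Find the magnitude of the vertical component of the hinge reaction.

|H_y| ≈ 514 N

Take torques about the hinge: T sin 30° · 2.4 = 88.6×9.8×1.2 + 159×1.2 = 1232.7 N·m.
So T = 1232.7 / (0.5000 × 2.4) = 1027.3 N.
ΣF_y = 0: H_y = (88.6×9.8 + 159) − T sin 30° = 1027.3 − 513.64 = 513.64 N.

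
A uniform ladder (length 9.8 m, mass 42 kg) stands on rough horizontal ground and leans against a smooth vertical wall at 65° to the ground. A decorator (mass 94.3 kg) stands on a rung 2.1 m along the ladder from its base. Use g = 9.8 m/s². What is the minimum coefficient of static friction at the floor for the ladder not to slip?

ΣF_y = 0: N_floor = 42×9.8 + 94.3×9.8 = 1335.7 N.
Torques about the foot: N_wall · 9.8 sin 65° = 42×9.8×4.9 cos 65° + 94.3×9.8×2.1 cos 65° → N_wall = 188.31 N.
ΣF_x = 0: f_floor = N_wall = 188.31 N.
μ_min = f_floor / N_floor = 188.31 / 1335.7 = 0.141.

μ_min ≈ 0.141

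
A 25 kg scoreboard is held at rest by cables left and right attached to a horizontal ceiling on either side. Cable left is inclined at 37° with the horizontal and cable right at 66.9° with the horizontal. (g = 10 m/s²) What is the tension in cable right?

T_right ≈ 206 N

Weight W = 25 × 10 = 250 N acts straight down.
Horizontal: T_left cos 37° = T_right cos 66.9°  →  T_left = 0.4913 T_right.
Vertical: T_left sin 37° + T_right sin 66.9° = 250.
Substituting the horizontal relation into the vertical equation gives 1.215 T_right = 250, so T_right = 205.7 N.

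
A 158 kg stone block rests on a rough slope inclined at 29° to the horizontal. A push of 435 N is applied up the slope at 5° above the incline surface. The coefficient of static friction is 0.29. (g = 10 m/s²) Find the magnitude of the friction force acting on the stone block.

Axes along / perpendicular to the incline. W sin 29° = 766 N down-slope; W cos 29° = 1382 N into the surface.
Perpendicular: N = W cos 29° − P sin 5° = 1382 − 37.91 = 1344 N.
Along incline: P cos 5° + f = W sin 29° (friction acts up-slope) → f = 766 − 433.3 = 332.7 N.
|f| = 332.7 N ≤ μN = 389.8 N, so the stone block is indeed static.

f ≈ 333 N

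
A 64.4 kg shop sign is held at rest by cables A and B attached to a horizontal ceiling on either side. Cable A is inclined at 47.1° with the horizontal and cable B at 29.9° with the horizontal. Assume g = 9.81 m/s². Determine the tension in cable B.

Weight W = 64.4 × 9.81 = 631.8 N acts straight down.
Horizontal: T_A cos 47.1° = T_B cos 29.9°  →  T_A = 1.273 T_B.
Vertical: T_A sin 47.1° + T_B sin 29.9° = 631.8.
Substituting the horizontal relation into the vertical equation gives 1.431 T_B = 631.8, so T_B = 441.4 N.

T_B ≈ 441 N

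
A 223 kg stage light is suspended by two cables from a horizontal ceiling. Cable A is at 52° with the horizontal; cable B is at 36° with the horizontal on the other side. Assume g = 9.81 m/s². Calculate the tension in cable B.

T_B ≈ 1350 N

Weight W = 223 × 9.81 = 2188 N acts straight down.
Horizontal: T_A cos 52° = T_B cos 36°  →  T_A = 1.314 T_B.
Vertical: T_A sin 52° + T_B sin 36° = 2188.
Substituting the horizontal relation into the vertical equation gives 1.623 T_B = 2188, so T_B = 1348 N.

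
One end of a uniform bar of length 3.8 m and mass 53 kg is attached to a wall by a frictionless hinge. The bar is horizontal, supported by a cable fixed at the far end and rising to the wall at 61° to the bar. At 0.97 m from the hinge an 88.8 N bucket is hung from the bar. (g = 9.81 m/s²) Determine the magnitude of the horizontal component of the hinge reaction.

H_x ≈ 157 N

Take torques about the hinge: T sin 61° · 3.8 = 53×9.81×1.9 + 88.8×0.97 = 1074 N·m.
So T = 1074 / (0.8746 × 3.8) = 323.15 N.
ΣF_x = 0: H_x = T cos 61° = 156.67 N.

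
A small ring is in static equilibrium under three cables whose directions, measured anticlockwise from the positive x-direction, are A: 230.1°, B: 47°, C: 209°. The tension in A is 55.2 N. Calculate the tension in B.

Resolve: ΣF_x = 55.2 cos 230.1° + T_B cos 47° + T_C cos 209° = 0.
        ΣF_y = 55.2 sin 230.1° + T_B sin 47° + T_C sin 209° = 0.
The known terms sum to (-35.41, -42.35) N, so 0.6820 T_B − 0.8746 T_C = 35.41 and 0.7314 T_B − 0.4848 T_C = 42.35.
Solving simultaneously: T_B = 64.31 N, T_C = 9.660 N.

T_B ≈ 64.3 N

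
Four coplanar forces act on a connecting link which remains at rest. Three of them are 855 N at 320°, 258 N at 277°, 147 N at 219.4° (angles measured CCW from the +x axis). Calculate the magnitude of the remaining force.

Sum the known components: ΣF_x = 572.8 N, ΣF_y = -899 N.
For equilibrium the remaining force must supply (−ΣF_x, −ΣF_y) = (-572.8, 899) N.
Magnitude = √((-572.8)² + (899)²) = 1066 N; direction = atan2(899, -572.8) = 122.5°.

F ≈ 1070 N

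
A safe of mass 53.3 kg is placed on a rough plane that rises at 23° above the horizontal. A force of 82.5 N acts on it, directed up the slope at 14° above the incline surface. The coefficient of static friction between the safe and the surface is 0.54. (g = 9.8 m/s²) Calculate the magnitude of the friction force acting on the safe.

Axes along / perpendicular to the incline. W sin 23° = 204.1 N down-slope; W cos 23° = 480.8 N into the surface.
Perpendicular: N = W cos 23° − P sin 14° = 480.8 − 19.96 = 460.9 N.
Along incline: P cos 14° + f = W sin 23° (friction acts up-slope) → f = 204.1 − 80.05 = 124 N.
|f| = 124 N ≤ μN = 248.9 N, so the safe is indeed static.

f ≈ 124 N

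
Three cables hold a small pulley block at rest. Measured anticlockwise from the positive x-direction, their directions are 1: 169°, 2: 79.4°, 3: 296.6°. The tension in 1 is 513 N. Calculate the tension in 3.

T_3 ≈ 848 N

Resolve: ΣF_x = 513 cos 169° + T_2 cos 79.4° + T_3 cos 296.6° = 0.
        ΣF_y = 513 sin 169° + T_2 sin 79.4° + T_3 sin 296.6° = 0.
The known terms sum to (-503.6, 97.89) N, so 0.1840 T_2 + 0.4478 T_3 = 503.6 and 0.9829 T_2 − 0.8942 T_3 = -97.89.
Solving simultaneously: T_2 = 672.3 N, T_3 = 848.5 N.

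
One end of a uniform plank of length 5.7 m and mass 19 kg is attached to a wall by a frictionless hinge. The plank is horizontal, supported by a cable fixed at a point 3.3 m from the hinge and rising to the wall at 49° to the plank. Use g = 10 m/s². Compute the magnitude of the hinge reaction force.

|H| ≈ 145 N

Take torques about the hinge: T sin 49° · 3.3 = 19×10×2.85 = 541.5 N·m.
So T = 541.5 / (0.7547 × 3.3) = 217.42 N.
ΣF_x = 0: H_x = T cos 49° = 142.64 N.
ΣF_y = 0: H_y = (19×10) − T sin 49° = 190 − 164.09 = 25.909 N.
|H| = √(H_x² + H_y²) = √((142.64)² + (25.909)²) = 144.98 N.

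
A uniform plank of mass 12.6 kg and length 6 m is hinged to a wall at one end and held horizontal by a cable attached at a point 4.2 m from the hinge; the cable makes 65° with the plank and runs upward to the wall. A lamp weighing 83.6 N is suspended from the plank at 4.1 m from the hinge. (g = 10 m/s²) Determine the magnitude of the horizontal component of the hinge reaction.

Take torques about the hinge: T sin 65° · 4.2 = 12.6×10×3 + 83.6×4.1 = 720.76 N·m.
So T = 720.76 / (0.9063 × 4.2) = 189.35 N.
ΣF_x = 0: H_x = T cos 65° = 80.023 N.

H_x ≈ 80 N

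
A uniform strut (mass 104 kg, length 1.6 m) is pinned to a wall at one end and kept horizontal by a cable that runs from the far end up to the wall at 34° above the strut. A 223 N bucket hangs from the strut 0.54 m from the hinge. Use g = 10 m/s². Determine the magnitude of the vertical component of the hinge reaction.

Take torques about the hinge: T sin 34° · 1.6 = 104×10×0.8 + 223×0.54 = 952.42 N·m.
So T = 952.42 / (0.5592 × 1.6) = 1064.5 N.
ΣF_y = 0: H_y = (104×10 + 223) − T sin 34° = 1263 − 595.26 = 667.74 N.

|H_y| ≈ 668 N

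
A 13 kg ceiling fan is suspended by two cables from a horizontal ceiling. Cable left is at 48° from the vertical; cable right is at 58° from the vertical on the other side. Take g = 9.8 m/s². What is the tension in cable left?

Angles from the horizontal: cable left is 90° − 48° = 42°, cable right is 90° − 58° = 32°.
Weight W = 13 × 9.8 = 127.4 N acts straight down.
Horizontal: T_left cos 42° = T_right cos 32°  →  T_right = 0.8763 T_left.
Vertical: T_left sin 42° + T_right sin 32° = 127.4.
Substituting the horizontal relation into the vertical equation gives 1.133 T_left = 127.4, so T_left = 112.4 N.

T_left ≈ 112 N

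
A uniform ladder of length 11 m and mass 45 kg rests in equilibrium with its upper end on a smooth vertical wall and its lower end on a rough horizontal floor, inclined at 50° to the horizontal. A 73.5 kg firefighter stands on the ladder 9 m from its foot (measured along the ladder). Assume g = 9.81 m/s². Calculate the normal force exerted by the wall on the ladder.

Torques about the foot: N_wall · 11 sin 50° = 45×9.81×5.5 cos 50° + 73.5×9.81×9 cos 50° → N_wall = 680.23 N.

N_wall ≈ 680 N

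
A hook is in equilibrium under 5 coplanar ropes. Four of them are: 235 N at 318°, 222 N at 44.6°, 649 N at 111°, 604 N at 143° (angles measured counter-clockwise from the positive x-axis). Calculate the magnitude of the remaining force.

Sum the known components: ΣF_x = -382.2 N, ΣF_y = 968 N.
For equilibrium the remaining force must supply (−ΣF_x, −ΣF_y) = (382.2, -968) N.
Magnitude = √((382.2)² + (-968)²) = 1041 N; direction = atan2(-968, 382.2) = 291.5°.

F ≈ 1040 N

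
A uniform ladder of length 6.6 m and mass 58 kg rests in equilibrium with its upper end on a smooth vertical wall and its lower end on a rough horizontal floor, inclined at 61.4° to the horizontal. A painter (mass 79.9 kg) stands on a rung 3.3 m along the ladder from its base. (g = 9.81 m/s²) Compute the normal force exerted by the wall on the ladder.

Torques about the foot: N_wall · 6.6 sin 61.4° = 58×9.81×3.3 cos 61.4° + 79.9×9.81×3.3 cos 61.4° → N_wall = 368.78 N.

N_wall ≈ 369 N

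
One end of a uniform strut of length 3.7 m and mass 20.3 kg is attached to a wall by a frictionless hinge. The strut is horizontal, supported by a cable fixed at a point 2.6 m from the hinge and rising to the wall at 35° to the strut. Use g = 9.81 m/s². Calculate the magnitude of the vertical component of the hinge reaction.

Take torques about the hinge: T sin 35° · 2.6 = 20.3×9.81×1.85 = 368.41 N·m.
So T = 368.41 / (0.5736 × 2.6) = 247.04 N.
ΣF_y = 0: H_y = (20.3×9.81) − T sin 35° = 199.14 − 141.7 = 57.445 N.

|H_y| ≈ 57.4 N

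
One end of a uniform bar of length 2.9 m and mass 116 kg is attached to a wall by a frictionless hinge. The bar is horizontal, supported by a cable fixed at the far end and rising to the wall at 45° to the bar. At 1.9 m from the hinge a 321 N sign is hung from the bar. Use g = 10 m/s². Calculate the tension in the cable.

Take torques about the hinge: T sin 45° · 2.9 = 116×10×1.45 + 321×1.9 = 2291.9 N·m.
So T = 2291.9 / (0.7071 × 2.9) = 1117.7 N.

T ≈ 1120 N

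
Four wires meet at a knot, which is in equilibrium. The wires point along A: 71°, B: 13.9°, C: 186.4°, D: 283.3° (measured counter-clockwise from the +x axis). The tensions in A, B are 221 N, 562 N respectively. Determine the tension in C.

Resolve: ΣF_x = 221 cos 71° + 562 cos 13.9° + T_C cos 186.4° + T_D cos 283.3° = 0.
        ΣF_y = 221 sin 71° + 562 sin 13.9° + T_C sin 186.4° + T_D sin 283.3° = 0.
The known terms sum to (617.5, 344) N, so -0.9938 T_C + 0.2300 T_D = -617.5 and -0.1115 T_C − 0.9732 T_D = -344.
Solving simultaneously: T_C = 685 N, T_D = 275 N.

T_C ≈ 685 N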